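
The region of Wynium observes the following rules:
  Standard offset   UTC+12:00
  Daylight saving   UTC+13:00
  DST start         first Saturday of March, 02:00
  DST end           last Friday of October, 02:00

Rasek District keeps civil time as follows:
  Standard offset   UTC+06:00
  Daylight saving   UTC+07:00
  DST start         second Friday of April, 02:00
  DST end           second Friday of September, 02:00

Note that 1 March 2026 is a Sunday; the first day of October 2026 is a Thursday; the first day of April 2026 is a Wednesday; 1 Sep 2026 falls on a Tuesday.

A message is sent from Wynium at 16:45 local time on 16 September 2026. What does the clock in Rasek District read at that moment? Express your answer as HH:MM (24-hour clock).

1 March 2026 is a Sunday, so the first Saturday is March 7.
1 October 2026 is a Thursday, so Fridays fall on 2, 9, 16, 23, 30; the last is October 30.
16 September 2026 falls between 7 March and 30 October, so daylight saving is in effect and Wynium is at UTC+13:00.
16:45 Wynium − 13h = 03:45 UTC.
1 April 2026 is a Wednesday, so the first Friday is April 3 and the second is April 10.
1 September 2026 is a Tuesday, so the first Friday is September 4 and the second is September 11.
At the standard offset (UTC+06:00), 03:45 UTC + 6h = 09:45 Rasek District standard time.
Daylight saving runs 10 April – 11 September; the standard-time date in Rasek District, 16 September 2026, is outside that window, so Rasek District is on standard time at UTC+06:00.
03:45 UTC + 6h = 09:45 Rasek District.

09:45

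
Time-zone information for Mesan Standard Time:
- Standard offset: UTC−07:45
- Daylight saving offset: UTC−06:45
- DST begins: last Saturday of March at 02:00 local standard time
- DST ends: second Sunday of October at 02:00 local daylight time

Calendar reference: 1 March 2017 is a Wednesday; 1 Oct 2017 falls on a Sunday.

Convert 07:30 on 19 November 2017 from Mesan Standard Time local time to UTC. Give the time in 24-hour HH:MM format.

15:15

1 March 2017 is a Wednesday, so Saturdays fall on 4, 11, 18, 25; the last is March 25.
1 October 2017 is a Sunday, so the first Sunday is October 1 and the second is October 8.
19 November 2017 is outside the daylight-saving period (25 March – 8 October), so Mesan Standard Time is on standard time, UTC−07:45.
07:30 local + 7h45m = 15:15 UTC.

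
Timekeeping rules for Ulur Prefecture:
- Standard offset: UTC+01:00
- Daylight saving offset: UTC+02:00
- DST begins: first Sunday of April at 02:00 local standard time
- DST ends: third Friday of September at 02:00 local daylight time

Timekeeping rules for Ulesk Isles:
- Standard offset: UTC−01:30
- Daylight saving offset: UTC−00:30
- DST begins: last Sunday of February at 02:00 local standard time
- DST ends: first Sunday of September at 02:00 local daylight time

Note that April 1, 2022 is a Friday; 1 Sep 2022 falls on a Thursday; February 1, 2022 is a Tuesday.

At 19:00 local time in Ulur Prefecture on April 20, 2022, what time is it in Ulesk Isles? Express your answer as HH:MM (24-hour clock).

1 April 2022 is a Friday, so the first Sunday is April 3.
1 September 2022 is a Thursday, so the first Friday is September 2 and the third is September 16.
April 20, 2022 falls between 3 April and 16 September, so daylight saving is in effect and Ulur Prefecture is at UTC+02:00.
19:00 Ulur Prefecture − 2h = 17:00 UTC.
1 February 2022 is a Tuesday, so Sundays fall on 6, 13, 20, 27; the last is February 27.
1 September 2022 is a Thursday, so the first Sunday is September 4.
At the standard offset (UTC−01:30), 17:00 UTC − 1h30m = 15:30 Ulesk Isles standard time.
The standard-time date in Ulesk Isles, April 20, 2022, falls between 27 February and 4 September, so daylight saving is in effect and Ulesk Isles is at UTC−00:30.
17:00 UTC − 0h30m = 16:30 Ulesk Isles.

16:30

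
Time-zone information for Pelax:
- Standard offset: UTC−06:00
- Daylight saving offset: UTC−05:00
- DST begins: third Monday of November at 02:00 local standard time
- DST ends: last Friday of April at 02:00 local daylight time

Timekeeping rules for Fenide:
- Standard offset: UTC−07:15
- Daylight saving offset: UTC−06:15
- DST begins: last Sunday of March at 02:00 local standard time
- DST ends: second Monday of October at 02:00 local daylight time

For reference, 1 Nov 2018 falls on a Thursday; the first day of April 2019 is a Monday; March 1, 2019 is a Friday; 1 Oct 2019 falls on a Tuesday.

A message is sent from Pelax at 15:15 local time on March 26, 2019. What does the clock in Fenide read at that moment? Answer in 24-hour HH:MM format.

13:00

1 November 2018 is a Thursday, so the first Monday is November 5 and the third is November 19.
1 April 2019 is a Monday, so Fridays fall on 5, 12, 19, 26; the last is April 26.
March 26, 2019 lies within the daylight-saving period (19 November 2018 – 26 April 2019), so Pelax is on daylight time, UTC−05:00.
15:15 Pelax + 5h = 20:15 UTC.
1 March 2019 is a Friday, so Sundays fall on 3, 10, 17, 24, 31; the last is March 31.
1 October 2019 is a Tuesday, so the first Monday is October 7 and the second is October 14.
At the standard offset (UTC−07:15), 20:15 UTC − 7h15m = 13:00 Fenide standard time.
The standard-time date in Fenide, March 26, 2019, is outside the daylight-saving period (31 March – 14 October), so Fenide is on standard time, UTC−07:15.
20:15 UTC − 7h15m = 13:00 Fenide.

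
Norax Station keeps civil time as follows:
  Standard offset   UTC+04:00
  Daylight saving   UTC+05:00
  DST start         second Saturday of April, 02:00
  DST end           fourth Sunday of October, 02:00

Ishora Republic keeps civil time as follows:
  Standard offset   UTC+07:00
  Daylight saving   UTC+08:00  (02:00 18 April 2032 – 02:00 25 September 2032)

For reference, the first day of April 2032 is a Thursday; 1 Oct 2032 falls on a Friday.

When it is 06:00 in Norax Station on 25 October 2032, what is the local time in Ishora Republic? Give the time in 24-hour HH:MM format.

09:00

1 April 2032 is a Thursday, so the first Saturday is April 3 and the second is April 10.
1 October 2032 is a Friday, so the first Sunday is October 3 and the fourth is October 24.
25 October 2032 is outside the daylight-saving period (10 April – 24 October), so Norax Station is on standard time, UTC+04:00.
06:00 Norax Station − 4h = 02:00 UTC.
At the standard offset (UTC+07:00), 02:00 UTC + 7h = 09:00 Ishora Republic standard time.
Daylight saving runs 18 April – 25 September; the standard-time date in Ishora Republic, 25 October 2032, is outside that window, so Ishora Republic is on standard time at UTC+07:00.
02:00 UTC + 7h = 09:00 Ishora Republic.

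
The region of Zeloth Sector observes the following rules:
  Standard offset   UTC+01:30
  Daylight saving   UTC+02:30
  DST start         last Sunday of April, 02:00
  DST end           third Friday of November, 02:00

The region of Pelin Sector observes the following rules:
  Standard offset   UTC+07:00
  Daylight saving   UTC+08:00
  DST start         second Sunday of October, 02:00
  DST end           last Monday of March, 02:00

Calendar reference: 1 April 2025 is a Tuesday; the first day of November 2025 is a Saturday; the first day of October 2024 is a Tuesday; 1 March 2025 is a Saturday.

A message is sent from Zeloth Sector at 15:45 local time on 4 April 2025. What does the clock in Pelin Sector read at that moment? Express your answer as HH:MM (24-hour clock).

21:15

1 April 2025 is a Tuesday, so Sundays fall on 6, 13, 20, 27; the last is April 27.
1 November 2025 is a Saturday, so the first Friday is November 7 and the third is November 21.
4 April 2025 does not fall between 27 April and 21 November, so daylight saving is not in effect and Zeloth Sector is at UTC+01:30.
15:45 Zeloth Sector − 1h30m = 14:15 UTC.
1 October 2024 is a Tuesday, so the first Sunday is October 6 and the second is October 13.
1 March 2025 is a Saturday, so Mondays fall on 3, 10, 17, 24, 31; the last is March 31.
At the standard offset (UTC+07:00), 14:15 UTC + 7h = 21:15 Pelin Sector standard time.
The standard-time date in Pelin Sector, 4 April 2025, is outside the daylight-saving period (13 October 2024 – 31 March 2025), so Pelin Sector is on standard time, UTC+07:00.
14:15 UTC + 7h = 21:15 Pelin Sector.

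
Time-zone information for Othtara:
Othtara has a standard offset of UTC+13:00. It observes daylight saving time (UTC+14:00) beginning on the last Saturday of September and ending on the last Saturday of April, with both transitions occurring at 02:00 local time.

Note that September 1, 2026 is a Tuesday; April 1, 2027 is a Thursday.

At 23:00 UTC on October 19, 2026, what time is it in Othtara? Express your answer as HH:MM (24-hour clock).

13:00

1 September 2026 is a Tuesday, so Saturdays fall on 5, 12, 19, 26; the last is September 26.
1 April 2027 is a Thursday, so Saturdays fall on 3, 10, 17, 24; the last is April 24.
At the standard offset (UTC+13:00), 23:00 UTC + 13h = 12:00 Othtara standard time (rolling into the next day, 20 October 2026).
Daylight saving runs 26 September 2026 – 24 April 2027; the standard-time date in Othtara, October 20, 2026, is inside that window, so Othtara is at UTC+14:00.
23:00 UTC + 14h = 13:00 local (rolling into the next day, 20 October 2026).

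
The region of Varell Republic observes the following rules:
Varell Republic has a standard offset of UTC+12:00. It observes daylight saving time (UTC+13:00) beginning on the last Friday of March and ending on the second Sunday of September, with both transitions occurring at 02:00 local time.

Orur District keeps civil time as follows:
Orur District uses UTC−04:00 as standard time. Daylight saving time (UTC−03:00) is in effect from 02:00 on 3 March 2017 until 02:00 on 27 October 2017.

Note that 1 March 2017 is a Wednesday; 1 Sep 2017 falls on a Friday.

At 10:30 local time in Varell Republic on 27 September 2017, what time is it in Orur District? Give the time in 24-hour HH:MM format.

1 March 2017 is a Wednesday, so Fridays fall on 3, 10, 17, 24, 31; the last is March 31.
1 September 2017 is a Friday, so the first Sunday is September 3 and the second is September 10.
Daylight saving runs 31 March – 10 September; 27 September 2017 is outside that window, so Varell Republic is on standard time at UTC+12:00.
10:30 Varell Republic − 12h = 22:30 UTC (rolling into the previous day, 26 September 2017).
At the standard offset (UTC−04:00), 22:30 UTC − 4h = 18:30 Orur District standard time.
The standard-time date in Orur District, 26 September 2017, falls between 3 March and 27 October, so daylight saving is in effect and Orur District is at UTC−03:00.
22:30 UTC − 3h = 19:30 Orur District.

19:30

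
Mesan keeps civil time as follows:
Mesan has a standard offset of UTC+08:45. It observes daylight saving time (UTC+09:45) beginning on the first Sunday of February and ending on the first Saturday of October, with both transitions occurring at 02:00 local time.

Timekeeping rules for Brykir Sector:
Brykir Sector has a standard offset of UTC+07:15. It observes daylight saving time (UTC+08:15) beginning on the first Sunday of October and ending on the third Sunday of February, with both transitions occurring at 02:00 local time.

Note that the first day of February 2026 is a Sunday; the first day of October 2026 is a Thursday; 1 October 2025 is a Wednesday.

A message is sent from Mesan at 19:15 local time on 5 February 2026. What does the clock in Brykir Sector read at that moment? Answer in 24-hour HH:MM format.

1 February 2026 is a Sunday, so the first Sunday is February 1.
1 October 2026 is a Thursday, so the first Saturday is October 3.
5 February 2026 lies within the daylight-saving period (1 February – 3 October), so Mesan is on daylight time, UTC+09:45.
19:15 Mesan − 9h45m = 09:30 UTC.
1 October 2025 is a Wednesday, so the first Sunday is October 5.
1 February 2026 is a Sunday, so the first Sunday is February 1 and the third is February 15.
At the standard offset (UTC+07:15), 09:30 UTC + 7h15m = 16:45 Brykir Sector standard time.
The standard-time date in Brykir Sector, 5 February 2026, lies within the daylight-saving period (5 October 2025 – 15 February 2026), so Brykir Sector is on daylight time, UTC+08:15.
09:30 UTC + 8h15m = 17:45 Brykir Sector.

17:45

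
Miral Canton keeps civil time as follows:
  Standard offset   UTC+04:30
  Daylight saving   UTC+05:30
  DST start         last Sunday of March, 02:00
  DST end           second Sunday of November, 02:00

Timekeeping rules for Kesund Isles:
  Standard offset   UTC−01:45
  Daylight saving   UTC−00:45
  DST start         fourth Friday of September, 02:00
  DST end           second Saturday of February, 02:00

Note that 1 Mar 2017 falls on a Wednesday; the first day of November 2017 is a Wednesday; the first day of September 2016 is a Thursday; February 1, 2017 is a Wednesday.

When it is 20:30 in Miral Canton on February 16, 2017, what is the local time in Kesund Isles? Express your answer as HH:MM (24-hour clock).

1 March 2017 is a Wednesday, so Sundays fall on 5, 12, 19, 26; the last is March 26.
1 November 2017 is a Wednesday, so the first Sunday is November 5 and the second is November 12.
February 16, 2017 does not fall between 26 March and 12 November, so daylight saving is not in effect and Miral Canton is at UTC+04:30.
20:30 Miral Canton − 4h30m = 16:00 UTC.
1 September 2016 is a Thursday, so the first Friday is September 2 and the fourth is September 23.
1 February 2017 is a Wednesday, so the first Saturday is February 4 and the second is February 11.
At the standard offset (UTC−01:45), 16:00 UTC − 1h45m = 14:15 Kesund Isles standard time.
Daylight saving runs 23 September 2016 – 11 February 2017; the standard-time date in Kesund Isles, February 16, 2017, is outside that window, so Kesund Isles is on standard time at UTC−01:45.
16:00 UTC − 1h45m = 14:15 Kesund Isles.

14:15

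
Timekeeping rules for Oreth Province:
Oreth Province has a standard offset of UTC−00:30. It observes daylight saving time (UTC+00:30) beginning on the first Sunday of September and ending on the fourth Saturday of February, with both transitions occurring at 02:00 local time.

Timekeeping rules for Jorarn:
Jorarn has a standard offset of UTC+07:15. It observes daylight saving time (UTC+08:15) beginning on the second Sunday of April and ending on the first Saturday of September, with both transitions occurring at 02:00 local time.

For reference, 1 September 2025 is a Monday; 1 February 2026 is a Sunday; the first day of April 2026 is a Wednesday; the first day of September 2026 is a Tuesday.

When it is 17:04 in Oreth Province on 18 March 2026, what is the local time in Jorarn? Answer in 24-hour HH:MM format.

1 September 2025 is a Monday, so the first Sunday is September 7.
1 February 2026 is a Sunday, so the first Saturday is February 7 and the fourth is February 28.
18 March 2026 is outside the daylight-saving period (7 September 2025 – 28 February 2026), so Oreth Province is on standard time, UTC−00:30.
17:04 Oreth Province + 0h30m = 17:34 UTC.
1 April 2026 is a Wednesday, so the first Sunday is April 5 and the second is April 12.
1 September 2026 is a Tuesday, so the first Saturday is September 5.
At the standard offset (UTC+07:15), 17:34 UTC + 7h15m = 00:49 Jorarn standard time (rolling into the next day, 19 March 2026).
Daylight saving runs 12 April – 5 September; the standard-time date in Jorarn, 19 March 2026, is outside that window, so Jorarn is on standard time at UTC+07:15.
17:34 UTC + 7h15m = 00:49 Jorarn (rolling into the next day, 19 March 2026).

00:49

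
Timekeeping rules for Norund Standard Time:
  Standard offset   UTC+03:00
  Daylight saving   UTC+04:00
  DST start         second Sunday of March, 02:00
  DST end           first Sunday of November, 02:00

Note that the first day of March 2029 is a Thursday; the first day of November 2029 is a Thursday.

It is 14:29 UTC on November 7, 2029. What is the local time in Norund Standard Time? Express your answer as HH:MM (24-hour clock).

17:29

1 March 2029 is a Thursday, so the first Sunday is March 4 and the second is March 11.
1 November 2029 is a Thursday, so the first Sunday is November 4.
At the standard offset (UTC+03:00), 14:29 UTC + 3h = 17:29 Norund Standard Time standard time.
Daylight saving runs 11 March – 4 November; the standard-time date in Norund Standard Time, November 7, 2029, is outside that window, so Norund Standard Time is on standard time at UTC+03:00.
14:29 UTC + 3h = 17:29 local.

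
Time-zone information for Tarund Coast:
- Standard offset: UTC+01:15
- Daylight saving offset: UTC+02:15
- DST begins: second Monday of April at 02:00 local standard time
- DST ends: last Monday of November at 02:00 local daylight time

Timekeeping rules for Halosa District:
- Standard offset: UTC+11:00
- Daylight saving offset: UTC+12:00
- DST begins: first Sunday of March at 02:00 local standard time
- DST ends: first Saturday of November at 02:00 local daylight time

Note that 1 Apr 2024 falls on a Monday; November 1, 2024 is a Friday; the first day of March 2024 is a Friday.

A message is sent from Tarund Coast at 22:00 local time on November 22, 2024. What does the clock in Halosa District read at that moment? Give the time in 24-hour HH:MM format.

1 April 2024 is a Monday, so the first Monday is April 1 and the second is April 8.
1 November 2024 is a Friday, so Mondays fall on 4, 11, 18, 25; the last is November 25.
November 22, 2024 lies within the daylight-saving period (8 April – 25 November), so Tarund Coast is on daylight time, UTC+02:15.
22:00 Tarund Coast − 2h15m = 19:45 UTC.
1 March 2024 is a Friday, so the first Sunday is March 3.
1 November 2024 is a Friday, so the first Saturday is November 2.
At the standard offset (UTC+11:00), 19:45 UTC + 11h = 06:45 Halosa District standard time (rolling into the next day, 23 November 2024).
Daylight saving runs 3 March – 2 November; the standard-time date in Halosa District, November 23, 2024, is outside that window, so Halosa District is on standard time at UTC+11:00.
19:45 UTC + 11h = 06:45 Halosa District (rolling into the next day, 23 November 2024).

06:45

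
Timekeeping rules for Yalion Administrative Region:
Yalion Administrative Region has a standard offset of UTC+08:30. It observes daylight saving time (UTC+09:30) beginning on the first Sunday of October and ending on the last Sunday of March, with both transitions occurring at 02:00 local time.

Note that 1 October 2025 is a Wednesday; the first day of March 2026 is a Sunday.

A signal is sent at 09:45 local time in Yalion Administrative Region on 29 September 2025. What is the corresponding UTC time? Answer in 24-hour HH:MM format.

1 October 2025 is a Wednesday, so the first Sunday is October 5.
1 March 2026 is a Sunday, so Sundays fall on 1, 8, 15, 22, 29; the last is March 29.
29 September 2025 is outside the daylight-saving period (5 October 2025 – 29 March 2026), so Yalion Administrative Region is on standard time, UTC+08:30.
09:45 local − 8h30m = 01:15 UTC.

01:15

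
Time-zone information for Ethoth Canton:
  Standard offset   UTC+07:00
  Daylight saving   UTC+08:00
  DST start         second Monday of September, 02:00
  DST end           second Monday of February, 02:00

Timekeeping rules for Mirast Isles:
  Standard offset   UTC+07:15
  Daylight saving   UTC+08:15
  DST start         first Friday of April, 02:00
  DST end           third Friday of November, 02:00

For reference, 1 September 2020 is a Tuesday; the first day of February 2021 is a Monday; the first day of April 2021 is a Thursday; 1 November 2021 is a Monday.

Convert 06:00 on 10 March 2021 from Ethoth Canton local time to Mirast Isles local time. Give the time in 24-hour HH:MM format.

06:15

1 September 2020 is a Tuesday, so the first Monday is September 7 and the second is September 14.
1 February 2021 is a Monday, so the first Monday is February 1 and the second is February 8.
10 March 2021 does not fall between 14 September 2020 and 8 February 2021, so daylight saving is not in effect and Ethoth Canton is at UTC+07:00.
06:00 Ethoth Canton − 7h = 23:00 UTC (rolling into the previous day, 9 March 2021).
1 April 2021 is a Thursday, so the first Friday is April 2.
1 November 2021 is a Monday, so the first Friday is November 5 and the third is November 19.
At the standard offset (UTC+07:15), 23:00 UTC + 7h15m = 06:15 Mirast Isles standard time (rolling into the next day, 10 March 2021).
Daylight saving runs 2 April – 19 November; the standard-time date in Mirast Isles, 10 March 2021, is outside that window, so Mirast Isles is on standard time at UTC+07:15.
23:00 UTC + 7h15m = 06:15 Mirast Isles (rolling into the next day, 10 March 2021).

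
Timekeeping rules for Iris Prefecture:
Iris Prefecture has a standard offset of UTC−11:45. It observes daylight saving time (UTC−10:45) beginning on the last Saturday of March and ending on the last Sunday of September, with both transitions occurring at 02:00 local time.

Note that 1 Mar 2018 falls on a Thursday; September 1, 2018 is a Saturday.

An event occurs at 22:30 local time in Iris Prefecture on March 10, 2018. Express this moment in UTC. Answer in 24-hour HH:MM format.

1 March 2018 is a Thursday, so Saturdays fall on 3, 10, 17, 24, 31; the last is March 31.
1 September 2018 is a Saturday, so Sundays fall on 2, 9, 16, 23, 30; the last is September 30.
Daylight saving runs 31 March – 30 September; March 10, 2018 is outside that window, so Iris Prefecture is on standard time at UTC−11:45.
22:30 local + 11h45m = 10:15 UTC (rolling into the next day, 11 March 2018).

10:15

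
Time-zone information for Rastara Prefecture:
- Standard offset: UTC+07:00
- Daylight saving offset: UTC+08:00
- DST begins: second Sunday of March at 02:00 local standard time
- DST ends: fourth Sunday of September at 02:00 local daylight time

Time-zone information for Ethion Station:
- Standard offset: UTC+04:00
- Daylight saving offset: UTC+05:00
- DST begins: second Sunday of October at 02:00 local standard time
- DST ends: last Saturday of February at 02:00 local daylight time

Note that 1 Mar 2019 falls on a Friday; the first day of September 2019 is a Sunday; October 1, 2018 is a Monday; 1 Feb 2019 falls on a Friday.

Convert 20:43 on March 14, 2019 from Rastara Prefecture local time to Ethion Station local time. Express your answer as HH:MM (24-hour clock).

16:43

1 March 2019 is a Friday, so the first Sunday is March 3 and the second is March 10.
1 September 2019 is a Sunday, so the first Sunday is September 1 and the fourth is September 22.
Daylight saving runs 10 March – 22 September; March 14, 2019 is inside that window, so Rastara Prefecture is at UTC+08:00.
20:43 Rastara Prefecture − 8h = 12:43 UTC.
1 October 2018 is a Monday, so the first Sunday is October 7 and the second is October 14.
1 February 2019 is a Friday, so Saturdays fall on 2, 9, 16, 23; the last is February 23.
At the standard offset (UTC+04:00), 12:43 UTC + 4h = 16:43 Ethion Station standard time.
The standard-time date in Ethion Station, March 14, 2019, is outside the daylight-saving period (14 October 2018 – 23 February 2019), so Ethion Station is on standard time, UTC+04:00.
12:43 UTC + 4h = 16:43 Ethion Station.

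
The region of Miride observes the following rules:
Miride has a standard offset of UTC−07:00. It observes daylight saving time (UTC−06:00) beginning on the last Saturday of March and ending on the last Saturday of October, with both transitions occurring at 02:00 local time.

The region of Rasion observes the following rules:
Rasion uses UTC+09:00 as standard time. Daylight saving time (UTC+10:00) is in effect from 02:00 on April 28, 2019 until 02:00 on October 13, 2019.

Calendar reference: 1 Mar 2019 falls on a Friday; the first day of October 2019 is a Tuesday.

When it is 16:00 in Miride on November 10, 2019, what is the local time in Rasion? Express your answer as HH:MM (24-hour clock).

1 March 2019 is a Friday, so Saturdays fall on 2, 9, 16, 23, 30; the last is March 30.
1 October 2019 is a Tuesday, so Saturdays fall on 5, 12, 19, 26; the last is October 26.
November 10, 2019 is outside the daylight-saving period (30 March – 26 October), so Miride is on standard time, UTC−07:00.
16:00 Miride + 7h = 23:00 UTC.
At the standard offset (UTC+09:00), 23:00 UTC + 9h = 08:00 Rasion standard time (rolling into the next day, 11 November 2019).
The standard-time date in Rasion, November 11, 2019, does not fall between 28 April and 13 October, so daylight saving is not in effect and Rasion is at UTC+09:00.
23:00 UTC + 9h = 08:00 Rasion (rolling into the next day, 11 November 2019).

08:00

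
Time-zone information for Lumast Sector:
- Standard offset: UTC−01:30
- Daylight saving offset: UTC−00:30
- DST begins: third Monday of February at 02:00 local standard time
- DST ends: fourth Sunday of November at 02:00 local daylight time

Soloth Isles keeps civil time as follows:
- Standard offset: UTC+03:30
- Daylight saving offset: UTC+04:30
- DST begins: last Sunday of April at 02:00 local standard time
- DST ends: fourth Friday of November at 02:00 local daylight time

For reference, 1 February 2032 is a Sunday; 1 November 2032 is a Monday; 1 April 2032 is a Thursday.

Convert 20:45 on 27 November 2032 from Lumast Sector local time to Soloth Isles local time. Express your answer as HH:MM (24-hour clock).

1 February 2032 is a Sunday, so the first Monday is February 2 and the third is February 16.
1 November 2032 is a Monday, so the first Sunday is November 7 and the fourth is November 28.
Daylight saving runs 16 February – 28 November; 27 November 2032 is inside that window, so Lumast Sector is at UTC−00:30.
20:45 Lumast Sector + 0h30m = 21:15 UTC.
1 April 2032 is a Thursday, so Sundays fall on 4, 11, 18, 25; the last is April 25.
1 November 2032 is a Monday, so the first Friday is November 5 and the fourth is November 26.
At the standard offset (UTC+03:30), 21:15 UTC + 3h30m = 00:45 Soloth Isles standard time (rolling into the next day, 28 November 2032).
The standard-time date in Soloth Isles, 28 November 2032, is outside the daylight-saving period (25 April – 26 November), so Soloth Isles is on standard time, UTC+03:30.
21:15 UTC + 3h30m = 00:45 Soloth Isles (rolling into the next day, 28 November 2032).

00:45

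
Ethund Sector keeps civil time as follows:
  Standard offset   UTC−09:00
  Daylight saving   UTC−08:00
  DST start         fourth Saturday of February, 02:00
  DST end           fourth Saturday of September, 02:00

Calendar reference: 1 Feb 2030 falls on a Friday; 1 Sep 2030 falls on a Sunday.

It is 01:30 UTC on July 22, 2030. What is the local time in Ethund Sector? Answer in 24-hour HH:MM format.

1 February 2030 is a Friday, so the first Saturday is February 2 and the fourth is February 23.
1 September 2030 is a Sunday, so the first Saturday is September 7 and the fourth is September 28.
At the standard offset (UTC−09:00), 01:30 UTC − 9h = 16:30 Ethund Sector standard time (rolling into the previous day, 21 July 2030).
The standard-time date in Ethund Sector, July 21, 2030, lies within the daylight-saving period (23 February – 28 September), so Ethund Sector is on daylight time, UTC−08:00.
01:30 UTC − 8h = 17:30 local (rolling into the previous day, 21 July 2030).

17:30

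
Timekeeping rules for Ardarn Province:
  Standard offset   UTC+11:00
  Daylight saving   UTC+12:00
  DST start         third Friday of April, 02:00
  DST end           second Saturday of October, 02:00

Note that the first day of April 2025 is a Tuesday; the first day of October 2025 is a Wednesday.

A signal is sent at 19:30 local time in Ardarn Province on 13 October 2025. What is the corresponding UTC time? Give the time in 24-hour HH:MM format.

08:30

1 April 2025 is a Tuesday, so the first Friday is April 4 and the third is April 18.
1 October 2025 is a Wednesday, so the first Saturday is October 4 and the second is October 11.
13 October 2025 does not fall between 18 April and 11 October, so daylight saving is not in effect and Ardarn Province is at UTC+11:00.
19:30 local − 11h = 08:30 UTC.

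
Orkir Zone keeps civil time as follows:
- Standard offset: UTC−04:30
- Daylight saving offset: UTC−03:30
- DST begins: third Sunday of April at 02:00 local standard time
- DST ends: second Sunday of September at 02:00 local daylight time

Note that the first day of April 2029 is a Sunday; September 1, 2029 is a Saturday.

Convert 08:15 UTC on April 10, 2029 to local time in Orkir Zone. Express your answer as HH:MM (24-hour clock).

1 April 2029 is a Sunday, so the first Sunday is April 1 and the third is April 15.
1 September 2029 is a Saturday, so the first Sunday is September 2 and the second is September 9.
At the standard offset (UTC−04:30), 08:15 UTC − 4h30m = 03:45 Orkir Zone standard time.
Daylight saving runs 15 April – 9 September; the standard-time date in Orkir Zone, April 10, 2029, is outside that window, so Orkir Zone is on standard time at UTC−04:30.
08:15 UTC − 4h30m = 03:45 local.

03:45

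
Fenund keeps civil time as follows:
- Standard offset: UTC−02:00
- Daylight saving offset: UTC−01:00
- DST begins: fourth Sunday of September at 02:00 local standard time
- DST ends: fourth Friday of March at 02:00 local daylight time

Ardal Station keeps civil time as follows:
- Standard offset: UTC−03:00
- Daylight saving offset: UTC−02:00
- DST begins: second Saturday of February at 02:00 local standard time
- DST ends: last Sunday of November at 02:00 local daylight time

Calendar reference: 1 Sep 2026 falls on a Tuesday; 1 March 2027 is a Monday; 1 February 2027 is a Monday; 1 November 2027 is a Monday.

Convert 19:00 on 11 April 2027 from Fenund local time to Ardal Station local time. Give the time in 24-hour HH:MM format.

1 September 2026 is a Tuesday, so the first Sunday is September 6 and the fourth is September 27.
1 March 2027 is a Monday, so the first Friday is March 5 and the fourth is March 26.
Daylight saving runs 27 September 2026 – 26 March 2027; 11 April 2027 is outside that window, so Fenund is on standard time at UTC−02:00.
19:00 Fenund + 2h = 21:00 UTC.
1 February 2027 is a Monday, so the first Saturday is February 6 and the second is February 13.
1 November 2027 is a Monday, so Sundays fall on 7, 14, 21, 28; the last is November 28.
At the standard offset (UTC−03:00), 21:00 UTC − 3h = 18:00 Ardal Station standard time.
Daylight saving runs 13 February – 28 November; the standard-time date in Ardal Station, 11 April 2027, is inside that window, so Ardal Station is at UTC−02:00.
21:00 UTC − 2h = 19:00 Ardal Station.

19:00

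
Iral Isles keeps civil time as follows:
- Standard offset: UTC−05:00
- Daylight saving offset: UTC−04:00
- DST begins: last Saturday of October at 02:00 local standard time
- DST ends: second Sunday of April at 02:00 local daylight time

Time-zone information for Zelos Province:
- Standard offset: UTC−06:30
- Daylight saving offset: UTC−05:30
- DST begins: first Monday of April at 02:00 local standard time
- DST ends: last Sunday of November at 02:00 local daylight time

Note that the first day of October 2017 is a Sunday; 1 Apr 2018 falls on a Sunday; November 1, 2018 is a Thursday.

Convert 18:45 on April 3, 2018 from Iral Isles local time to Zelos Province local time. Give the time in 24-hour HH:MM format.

1 October 2017 is a Sunday, so Saturdays fall on 7, 14, 21, 28; the last is October 28.
1 April 2018 is a Sunday, so the first Sunday is April 1 and the second is April 8.
Daylight saving runs 28 October 2017 – 8 April 2018; April 3, 2018 is inside that window, so Iral Isles is at UTC−04:00.
18:45 Iral Isles + 4h = 22:45 UTC.
1 April 2018 is a Sunday, so the first Monday is April 2.
1 November 2018 is a Thursday, so Sundays fall on 4, 11, 18, 25; the last is November 25.
At the standard offset (UTC−06:30), 22:45 UTC − 6h30m = 16:15 Zelos Province standard time.
Daylight saving runs 2 April – 25 November; the standard-time date in Zelos Province, April 3, 2018, is inside that window, so Zelos Province is at UTC−05:30.
22:45 UTC − 5h30m = 17:15 Zelos Province.

17:15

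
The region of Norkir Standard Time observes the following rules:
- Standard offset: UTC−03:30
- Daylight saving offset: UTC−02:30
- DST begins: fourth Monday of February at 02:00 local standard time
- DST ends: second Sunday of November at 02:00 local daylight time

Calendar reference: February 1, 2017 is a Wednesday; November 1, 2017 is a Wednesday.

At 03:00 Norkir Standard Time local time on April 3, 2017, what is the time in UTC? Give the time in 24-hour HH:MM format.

05:30

1 February 2017 is a Wednesday, so the first Monday is February 6 and the fourth is February 27.
1 November 2017 is a Wednesday, so the first Sunday is November 5 and the second is November 12.
April 3, 2017 lies within the daylight-saving period (27 February – 12 November), so Norkir Standard Time is on daylight time, UTC−02:30.
03:00 local + 2h30m = 05:30 UTC.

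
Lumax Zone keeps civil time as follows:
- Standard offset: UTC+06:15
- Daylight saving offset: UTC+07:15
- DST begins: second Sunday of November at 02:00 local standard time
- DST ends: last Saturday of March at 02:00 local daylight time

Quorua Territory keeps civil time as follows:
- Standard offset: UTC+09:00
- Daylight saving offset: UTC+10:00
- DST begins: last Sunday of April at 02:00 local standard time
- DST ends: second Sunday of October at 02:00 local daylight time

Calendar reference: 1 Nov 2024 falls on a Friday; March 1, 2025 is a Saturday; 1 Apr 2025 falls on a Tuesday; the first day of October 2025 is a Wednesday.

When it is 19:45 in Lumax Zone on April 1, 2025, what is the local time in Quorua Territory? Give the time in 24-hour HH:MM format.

22:30

1 November 2024 is a Friday, so the first Sunday is November 3 and the second is November 10.
1 March 2025 is a Saturday, so Saturdays fall on 1, 8, 15, 22, 29; the last is March 29.
Daylight saving runs 10 November 2024 – 29 March 2025; April 1, 2025 is outside that window, so Lumax Zone is on standard time at UTC+06:15.
19:45 Lumax Zone − 6h15m = 13:30 UTC.
1 April 2025 is a Tuesday, so Sundays fall on 6, 13, 20, 27; the last is April 27.
1 October 2025 is a Wednesday, so the first Sunday is October 5 and the second is October 12.
At the standard offset (UTC+09:00), 13:30 UTC + 9h = 22:30 Quorua Territory standard time.
Daylight saving runs 27 April – 12 October; the standard-time date in Quorua Territory, April 1, 2025, is outside that window, so Quorua Territory is on standard time at UTC+09:00.
13:30 UTC + 9h = 22:30 Quorua Territory.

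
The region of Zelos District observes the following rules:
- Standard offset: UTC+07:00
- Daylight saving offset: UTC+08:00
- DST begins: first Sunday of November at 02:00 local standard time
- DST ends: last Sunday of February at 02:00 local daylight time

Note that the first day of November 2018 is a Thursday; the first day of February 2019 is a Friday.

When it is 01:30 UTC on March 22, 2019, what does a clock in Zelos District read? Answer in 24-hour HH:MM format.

1 November 2018 is a Thursday, so the first Sunday is November 4.
1 February 2019 is a Friday, so Sundays fall on 3, 10, 17, 24; the last is February 24.
At the standard offset (UTC+07:00), 01:30 UTC + 7h = 08:30 Zelos District standard time.
Daylight saving runs 4 November 2018 – 24 February 2019; the standard-time date in Zelos District, March 22, 2019, is outside that window, so Zelos District is on standard time at UTC+07:00.
01:30 UTC + 7h = 08:30 local.

08:30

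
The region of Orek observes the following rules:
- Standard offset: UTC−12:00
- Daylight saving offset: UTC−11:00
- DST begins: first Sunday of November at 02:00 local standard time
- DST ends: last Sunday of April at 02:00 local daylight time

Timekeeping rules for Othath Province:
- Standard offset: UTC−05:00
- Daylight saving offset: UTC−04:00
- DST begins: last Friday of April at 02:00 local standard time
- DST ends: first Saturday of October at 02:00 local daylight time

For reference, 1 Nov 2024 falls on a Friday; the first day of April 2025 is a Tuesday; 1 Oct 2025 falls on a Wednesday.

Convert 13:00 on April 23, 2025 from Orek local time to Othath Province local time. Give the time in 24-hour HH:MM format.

19:00

1 November 2024 is a Friday, so the first Sunday is November 3.
1 April 2025 is a Tuesday, so Sundays fall on 6, 13, 20, 27; the last is April 27.
April 23, 2025 lies within the daylight-saving period (3 November 2024 – 27 April 2025), so Orek is on daylight time, UTC−11:00.
13:00 Orek + 11h = 00:00 UTC (rolling into the next day, 24 April 2025).
1 April 2025 is a Tuesday, so Fridays fall on 4, 11, 18, 25; the last is April 25.
1 October 2025 is a Wednesday, so the first Saturday is October 4.
At the standard offset (UTC−05:00), 00:00 UTC − 5h = 19:00 Othath Province standard time (rolling into the previous day, 23 April 2025).
The standard-time date in Othath Province, April 23, 2025, does not fall between 25 April and 4 October, so daylight saving is not in effect and Othath Province is at UTC−05:00.
00:00 UTC − 5h = 19:00 Othath Province (rolling into the previous day, 23 April 2025).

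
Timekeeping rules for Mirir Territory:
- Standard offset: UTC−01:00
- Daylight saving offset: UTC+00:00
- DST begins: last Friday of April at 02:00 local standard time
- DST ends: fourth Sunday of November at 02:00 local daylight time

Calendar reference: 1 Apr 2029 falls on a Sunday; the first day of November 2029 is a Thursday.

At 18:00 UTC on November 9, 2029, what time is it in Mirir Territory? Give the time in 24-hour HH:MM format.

1 April 2029 is a Sunday, so Fridays fall on 6, 13, 20, 27; the last is April 27.
1 November 2029 is a Thursday, so the first Sunday is November 4 and the fourth is November 25.
At the standard offset (UTC−01:00), 18:00 UTC − 1h = 17:00 Mirir Territory standard time.
The standard-time date in Mirir Territory, November 9, 2029, falls between 27 April and 25 November, so daylight saving is in effect and Mirir Territory is at UTC+00:00.
18:00 UTC + 0h = 18:00 local.

18:00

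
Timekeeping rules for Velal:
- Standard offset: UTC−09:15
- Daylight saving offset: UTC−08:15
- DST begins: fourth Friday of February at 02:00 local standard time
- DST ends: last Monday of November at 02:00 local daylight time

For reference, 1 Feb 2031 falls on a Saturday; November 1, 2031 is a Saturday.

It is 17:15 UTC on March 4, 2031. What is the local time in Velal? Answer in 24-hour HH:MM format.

09:00

1 February 2031 is a Saturday, so the first Friday is February 7 and the fourth is February 28.
1 November 2031 is a Saturday, so Mondays fall on 3, 10, 17, 24; the last is November 24.
At the standard offset (UTC−09:15), 17:15 UTC − 9h15m = 08:00 Velal standard time.
The standard-time date in Velal, March 4, 2031, lies within the daylight-saving period (28 February – 24 November), so Velal is on daylight time, UTC−08:15.
17:15 UTC − 8h15m = 09:00 local.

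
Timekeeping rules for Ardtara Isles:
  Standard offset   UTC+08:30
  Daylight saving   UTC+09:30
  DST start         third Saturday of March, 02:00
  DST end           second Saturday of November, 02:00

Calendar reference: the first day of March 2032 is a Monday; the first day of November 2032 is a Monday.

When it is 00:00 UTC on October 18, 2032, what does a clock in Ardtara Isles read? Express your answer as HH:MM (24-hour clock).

09:30

1 March 2032 is a Monday, so the first Saturday is March 6 and the third is March 20.
1 November 2032 is a Monday, so the first Saturday is November 6 and the second is November 13.
At the standard offset (UTC+08:30), 00:00 UTC + 8h30m = 08:30 Ardtara Isles standard time.
The standard-time date in Ardtara Isles, October 18, 2032, lies within the daylight-saving period (20 March – 13 November), so Ardtara Isles is on daylight time, UTC+09:30.
00:00 UTC + 9h30m = 09:30 local.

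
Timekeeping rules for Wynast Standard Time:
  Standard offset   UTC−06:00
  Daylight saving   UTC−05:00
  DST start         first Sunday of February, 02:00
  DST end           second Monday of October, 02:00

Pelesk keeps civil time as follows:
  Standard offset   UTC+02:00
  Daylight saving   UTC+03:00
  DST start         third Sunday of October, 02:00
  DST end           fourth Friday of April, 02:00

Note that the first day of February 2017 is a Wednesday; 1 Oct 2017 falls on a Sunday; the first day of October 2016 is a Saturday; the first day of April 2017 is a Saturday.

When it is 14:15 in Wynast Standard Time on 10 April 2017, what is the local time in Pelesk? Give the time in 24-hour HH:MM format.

22:15

1 February 2017 is a Wednesday, so the first Sunday is February 5.
1 October 2017 is a Sunday, so the first Monday is October 2 and the second is October 9.
Daylight saving runs 5 February – 9 October; 10 April 2017 is inside that window, so Wynast Standard Time is at UTC−05:00.
14:15 Wynast Standard Time + 5h = 19:15 UTC.
1 October 2016 is a Saturday, so the first Sunday is October 2 and the third is October 16.
1 April 2017 is a Saturday, so the first Friday is April 7 and the fourth is April 28.
At the standard offset (UTC+02:00), 19:15 UTC + 2h = 21:15 Pelesk standard time.
The standard-time date in Pelesk, 10 April 2017, falls between 16 October 2016 and 28 April 2017, so daylight saving is in effect and Pelesk is at UTC+03:00.
19:15 UTC + 3h = 22:15 Pelesk.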